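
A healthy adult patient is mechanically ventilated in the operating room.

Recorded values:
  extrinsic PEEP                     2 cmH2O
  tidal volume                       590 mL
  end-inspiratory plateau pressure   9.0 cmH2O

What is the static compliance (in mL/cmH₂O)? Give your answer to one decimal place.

84.3

Cstat = Vt / (Pplat − PEEP) = 590 / (9.0 − 2) = 590 / 7.0 = 84.286 mL/cmH2O.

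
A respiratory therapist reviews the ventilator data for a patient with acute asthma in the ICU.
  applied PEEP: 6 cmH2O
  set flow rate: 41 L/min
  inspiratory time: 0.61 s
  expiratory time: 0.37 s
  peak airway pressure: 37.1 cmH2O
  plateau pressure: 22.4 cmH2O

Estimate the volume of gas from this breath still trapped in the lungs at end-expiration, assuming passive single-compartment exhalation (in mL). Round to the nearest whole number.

212

Flow: 41 L/min ÷ 60 = 0.6833 L/s.
Vt = flow × Ti = 0.6833 L/s × 0.61 s × 1000 mL/L = 416.81 mL.
R = (PIP − Pplat)/V̇ = (37.1 − 22.4) / 0.6833 = 14.7/0.6833 = 21.513 cmH2O·s/L.
C = Vt/(Pplat − PEEP) = 416.81 / (22.4 − 6) = 416.81/16.4 = 25.415 mL/cmH2O.
τ = R × C = 21.513 × 0.02542 L/cmH2O = 0.5469 s.
Fraction remaining = e^(−Te/τ) = e^(−0.37/0.5469) = 0.5084.
Trapped volume = 416.81 × 0.5084 = 211.91 mL.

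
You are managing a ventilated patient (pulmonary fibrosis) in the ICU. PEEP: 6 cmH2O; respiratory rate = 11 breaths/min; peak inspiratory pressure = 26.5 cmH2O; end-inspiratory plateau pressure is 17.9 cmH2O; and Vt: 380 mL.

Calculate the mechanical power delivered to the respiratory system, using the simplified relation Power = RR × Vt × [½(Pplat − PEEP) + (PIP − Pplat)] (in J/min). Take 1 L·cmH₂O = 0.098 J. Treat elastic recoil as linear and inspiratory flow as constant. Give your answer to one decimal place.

Per-breath work = Vt × [½(Pplat−PEEP) + (PIP−Pplat)] = 0.380 × [0.5×11.9 + 8.6] = 0.380 × 14.55 = 5.529 L·cmH2O.
Power = 11 × 5.529 = 60.819 L·cmH2O/min.
× 0.098 J/(L·cmH2O) → 5.96 J/min.

6.0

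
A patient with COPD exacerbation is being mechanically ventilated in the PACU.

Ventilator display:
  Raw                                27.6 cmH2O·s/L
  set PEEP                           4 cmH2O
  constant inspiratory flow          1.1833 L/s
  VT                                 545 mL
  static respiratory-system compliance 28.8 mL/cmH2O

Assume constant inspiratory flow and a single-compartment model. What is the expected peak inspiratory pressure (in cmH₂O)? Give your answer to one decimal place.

55.6

Equation of motion (constant flow): PIP = Vt/C + R·V̇ + PEEP.
PIP = 545/28.8 + 27.6×1.1833 + 4 = 18.924 + 32.659 + 4 = 55.583 cmH2O.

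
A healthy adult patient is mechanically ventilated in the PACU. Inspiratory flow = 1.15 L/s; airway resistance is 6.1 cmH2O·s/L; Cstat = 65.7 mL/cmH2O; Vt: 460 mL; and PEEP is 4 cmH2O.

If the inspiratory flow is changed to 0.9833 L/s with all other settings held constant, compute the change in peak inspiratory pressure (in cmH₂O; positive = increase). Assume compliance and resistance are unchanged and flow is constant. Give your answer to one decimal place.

-1.0

PIP = Vt/C + R·V̇ + PEEP (constant-flow equation of motion).
Only the resistive term changes: ΔPIP = R × ΔV̇ = 6.1 × (0.9833 − 1.15) = 6.1 × -0.1667 = -1.017 cmH2O.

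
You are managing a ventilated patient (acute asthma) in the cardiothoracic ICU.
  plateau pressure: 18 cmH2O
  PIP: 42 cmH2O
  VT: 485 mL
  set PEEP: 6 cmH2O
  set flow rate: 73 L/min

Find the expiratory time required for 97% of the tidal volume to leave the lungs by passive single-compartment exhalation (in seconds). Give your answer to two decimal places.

2.80

Flow: 73 L/min ÷ 60 = 1.2167 L/s.
R = (PIP − Pplat)/V̇ = (42 − 18) / 1.2167 = 24.0/1.2167 = 19.725 cmH2O·s/L.
C = Vt/(Pplat − PEEP) = 485.0 / (18 − 6) = 485.0/12.0 = 40.417 mL/cmH2O.
τ = R × C = 19.725 × 0.04042 L/cmH2O = 0.7973 s.
t = −τ·ln(1 − 0.97) = −0.7973·ln(0.03) = 2.796 s.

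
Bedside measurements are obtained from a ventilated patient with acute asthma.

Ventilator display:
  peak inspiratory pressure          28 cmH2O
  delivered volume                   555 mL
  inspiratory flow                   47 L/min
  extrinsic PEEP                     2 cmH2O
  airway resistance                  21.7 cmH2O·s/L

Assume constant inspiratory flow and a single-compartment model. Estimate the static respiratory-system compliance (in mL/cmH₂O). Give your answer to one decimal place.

61.7

Flow: 47 L/min ÷ 60 = 0.7833 L/s.
Equation of motion (constant flow): PIP = Vt/C + R·V̇ + PEEP.
Vt/C = PIP − R·V̇ − PEEP = 28 − 21.7×0.7833 − 2 = 28 − 16.998 − 2 = 9.002 cmH2O.
C = Vt / 9.002 = 555 / 9.002 = 61.653 mL/cmH2O.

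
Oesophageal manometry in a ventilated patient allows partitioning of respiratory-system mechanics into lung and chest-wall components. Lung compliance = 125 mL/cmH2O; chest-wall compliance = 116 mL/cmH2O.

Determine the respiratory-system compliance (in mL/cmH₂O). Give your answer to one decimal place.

Lung and chest wall are elastances in series: 1/Crs = 1/CL + 1/Ccw.
1/Crs = 1/125 + 1/116 = 0.01662.
Crs = 60.168 mL/cmH2O.

60.2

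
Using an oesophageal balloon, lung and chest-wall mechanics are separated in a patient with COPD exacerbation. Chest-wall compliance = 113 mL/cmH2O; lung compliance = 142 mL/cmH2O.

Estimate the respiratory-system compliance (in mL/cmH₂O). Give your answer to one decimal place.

Lung and chest wall are elastances in series: 1/Crs = 1/CL + 1/Ccw.
1/Crs = 1/142 + 1/113 = 0.01589.
Crs = 62.933 mL/cmH2O.

62.9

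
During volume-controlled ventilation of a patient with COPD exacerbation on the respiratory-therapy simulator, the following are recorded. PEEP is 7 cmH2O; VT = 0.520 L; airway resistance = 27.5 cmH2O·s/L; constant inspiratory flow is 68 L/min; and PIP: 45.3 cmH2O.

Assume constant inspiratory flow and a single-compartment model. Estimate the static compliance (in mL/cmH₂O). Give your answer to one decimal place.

Flow: 68 L/min ÷ 60 = 1.1333 L/s.
Equation of motion (constant flow): PIP = Vt/C + R·V̇ + PEEP.
Vt/C = PIP − R·V̇ − PEEP = 45.3 − 27.5×1.1333 − 7 = 45.3 − 31.166 − 7 = 7.134 cmH2O.
C = Vt / 7.134 = 520 / 7.134 = 72.89 mL/cmH2O.

72.9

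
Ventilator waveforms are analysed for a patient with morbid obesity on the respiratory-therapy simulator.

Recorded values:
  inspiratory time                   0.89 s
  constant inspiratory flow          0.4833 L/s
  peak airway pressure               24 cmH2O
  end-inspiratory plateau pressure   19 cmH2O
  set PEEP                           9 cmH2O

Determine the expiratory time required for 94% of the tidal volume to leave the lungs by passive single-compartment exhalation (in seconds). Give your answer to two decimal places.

1.25

Vt = flow × Ti = 0.4833 L/s × 0.89 s × 1000 mL/L = 430.14 mL.
R = (PIP − Pplat)/V̇ = (24 − 19) / 0.4833 = 5.0/0.4833 = 10.346 cmH2O·s/L.
C = Vt/(Pplat − PEEP) = 430.14 / (19 − 9) = 430.14/10.0 = 43.014 mL/cmH2O.
τ = R × C = 10.346 × 0.04301 L/cmH2O = 0.445 s.
t = −τ·ln(1 − 0.94) = −0.445·ln(0.06) = 1.252 s.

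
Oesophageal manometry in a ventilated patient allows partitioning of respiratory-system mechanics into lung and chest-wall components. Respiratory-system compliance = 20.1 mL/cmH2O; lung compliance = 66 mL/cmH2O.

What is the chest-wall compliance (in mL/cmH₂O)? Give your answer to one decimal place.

28.9

1/Ccw = 1/Crs − 1/CL.
1/Ccw = 1/20.1 − 1/66 = 0.0346.
Ccw = 28.902 mL/cmH2O.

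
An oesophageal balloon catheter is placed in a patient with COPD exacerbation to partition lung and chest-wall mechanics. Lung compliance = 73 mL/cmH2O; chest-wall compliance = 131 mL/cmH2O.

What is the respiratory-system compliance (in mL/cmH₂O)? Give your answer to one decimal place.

Lung and chest wall are elastances in series: 1/Crs = 1/CL + 1/Ccw.
1/Crs = 1/73 + 1/131 = 0.02133.
Crs = 46.882 mL/cmH2O.

46.9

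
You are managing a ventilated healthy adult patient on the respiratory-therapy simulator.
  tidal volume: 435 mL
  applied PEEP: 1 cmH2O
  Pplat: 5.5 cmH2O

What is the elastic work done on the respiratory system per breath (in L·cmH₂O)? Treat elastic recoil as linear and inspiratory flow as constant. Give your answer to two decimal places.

0.98

Elastic work ≈ ½ × (Pplat − PEEP) × Vt = 0.5 × (5.5 − 1) × 0.435 L = 0.5 × 4.5 × 0.435 = 0.9788 L·cmH2O.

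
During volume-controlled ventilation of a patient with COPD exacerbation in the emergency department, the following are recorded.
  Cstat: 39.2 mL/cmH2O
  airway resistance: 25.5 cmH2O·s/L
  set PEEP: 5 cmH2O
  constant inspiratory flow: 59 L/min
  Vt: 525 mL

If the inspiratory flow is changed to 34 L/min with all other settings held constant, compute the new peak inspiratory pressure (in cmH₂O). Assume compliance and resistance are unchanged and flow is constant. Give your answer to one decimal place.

32.8

Flow: 59 L/min ÷ 60 = 0.9833 L/s.
New flow: 34 L/min ÷ 60 = 0.5667 L/s.
PIP = Vt/C + R·V̇ + PEEP (constant-flow equation of motion).
Only the resistive term changes: ΔPIP = R × ΔV̇ = 25.5 × (0.5667 − 0.9833) = 25.5 × -0.4166 = -10.623 cmH2O.
Original PIP = 525/39.2 + 25.5×0.9833 + 5 = 43.467 cmH2O; new PIP = 43.467 + (-10.623) = 32.844 cmH2O.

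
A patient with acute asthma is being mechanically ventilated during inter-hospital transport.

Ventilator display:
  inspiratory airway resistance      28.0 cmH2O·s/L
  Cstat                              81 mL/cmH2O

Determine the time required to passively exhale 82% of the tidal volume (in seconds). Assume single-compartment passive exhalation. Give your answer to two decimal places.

3.89

τ = R × C = 28.0 × 81 mL/cmH2O = 28.0 × 0.081 L/cmH2O = 2.268 s.
Exhaled fraction f = 1 − e^(−t/τ) → t = −τ·ln(1 − f) = −2.268·ln(0.18) = 3.889 s.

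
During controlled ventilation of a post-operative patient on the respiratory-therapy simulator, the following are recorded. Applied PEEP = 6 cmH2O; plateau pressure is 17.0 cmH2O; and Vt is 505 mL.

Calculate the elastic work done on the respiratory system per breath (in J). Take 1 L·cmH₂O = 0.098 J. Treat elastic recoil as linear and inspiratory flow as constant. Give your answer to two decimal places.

Elastic work ≈ ½ × (Pplat − PEEP) × Vt = 0.5 × (17.0 − 6) × 0.505 L = 0.5 × 11.0 × 0.505 = 2.778 L·cmH2O.
× 0.098 J/(L·cmH2O) → 0.2722 J.

0.27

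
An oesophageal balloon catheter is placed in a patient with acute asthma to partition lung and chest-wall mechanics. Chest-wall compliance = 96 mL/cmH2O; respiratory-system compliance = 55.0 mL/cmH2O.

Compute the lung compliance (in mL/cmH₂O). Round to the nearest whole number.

129

1/CL = 1/Crs − 1/Ccw.
1/CL = 1/55.0 − 1/96 = 0.007765.
CL = 128.78 mL/cmH2O.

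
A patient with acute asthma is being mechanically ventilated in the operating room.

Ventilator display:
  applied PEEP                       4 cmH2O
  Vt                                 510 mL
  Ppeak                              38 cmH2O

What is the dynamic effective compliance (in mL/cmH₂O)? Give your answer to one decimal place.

Dynamic compliance = Vt / (PIP − PEEP) = 510 / (38 − 4) = 510 / 34.0 = 15.0 mL/cmH2O.

15.0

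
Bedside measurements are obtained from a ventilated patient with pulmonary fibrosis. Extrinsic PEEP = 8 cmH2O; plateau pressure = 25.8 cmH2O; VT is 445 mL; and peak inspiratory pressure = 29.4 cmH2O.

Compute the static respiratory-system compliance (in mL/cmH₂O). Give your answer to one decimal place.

Cstat = Vt / (Pplat − PEEP) = 445 / (25.8 − 8) = 445 / 17.8 = 25.0 mL/cmH2O.

25.0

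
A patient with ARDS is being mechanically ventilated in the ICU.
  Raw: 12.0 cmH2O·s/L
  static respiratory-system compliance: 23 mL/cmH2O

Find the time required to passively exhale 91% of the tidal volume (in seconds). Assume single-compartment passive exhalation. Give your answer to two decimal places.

0.66

τ = R × C = 12.0 × 23 mL/cmH2O = 12.0 × 0.023 L/cmH2O = 0.276 s.
Exhaled fraction f = 1 − e^(−t/τ) → t = −τ·ln(1 − f) = −0.276·ln(0.09) = 0.6646 s.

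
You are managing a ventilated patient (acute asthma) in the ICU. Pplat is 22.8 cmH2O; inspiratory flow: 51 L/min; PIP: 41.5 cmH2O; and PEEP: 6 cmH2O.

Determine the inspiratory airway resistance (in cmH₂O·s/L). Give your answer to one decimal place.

Flow: 51 L/min ÷ 60 = 0.85 L/s.
Raw = (PIP − Pplat) / flow = (41.5 − 22.8) / 0.85 = 18.7 / 0.85 = 22.0 cmH2O·s/L.

22.0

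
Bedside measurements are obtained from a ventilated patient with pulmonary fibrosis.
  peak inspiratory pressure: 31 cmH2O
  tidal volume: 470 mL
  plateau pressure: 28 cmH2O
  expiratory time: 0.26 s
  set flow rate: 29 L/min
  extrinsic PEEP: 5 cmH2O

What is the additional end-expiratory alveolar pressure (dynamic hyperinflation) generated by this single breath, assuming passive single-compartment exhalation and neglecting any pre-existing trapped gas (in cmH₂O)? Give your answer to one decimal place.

Flow: 29 L/min ÷ 60 = 0.4833 L/s.
R = (PIP − Pplat)/V̇ = (31 − 28) / 0.4833 = 3.0/0.4833 = 6.207 cmH2O·s/L.
C = Vt/(Pplat − PEEP) = 470.0 / (28 − 5) = 470.0/23.0 = 20.435 mL/cmH2O.
τ = R × C = 6.207 × 0.02044 L/cmH2O = 0.1269 s.
Fraction remaining = e^(−Te/τ) = e^(−0.26/0.1269) = 0.1289; trapped volume = 470.0 × 0.1289 = 60.583 mL.
Additional alveolar pressure from trapping ≈ V_trapped / C = 60.583 / 20.435 = 2.965 cmH2O.

3.0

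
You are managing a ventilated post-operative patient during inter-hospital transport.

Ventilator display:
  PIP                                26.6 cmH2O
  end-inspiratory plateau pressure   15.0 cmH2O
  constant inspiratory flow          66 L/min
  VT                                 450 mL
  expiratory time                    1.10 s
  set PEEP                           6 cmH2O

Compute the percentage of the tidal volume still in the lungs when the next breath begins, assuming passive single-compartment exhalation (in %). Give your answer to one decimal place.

Flow: 66 L/min ÷ 60 = 1.1 L/s.
R = (PIP − Pplat)/V̇ = (26.6 − 15.0) / 1.1 = 11.6/1.1 = 10.545 cmH2O·s/L.
C = Vt/(Pplat − PEEP) = 450.0 / (15.0 − 6) = 450.0/9.0 = 50.0 mL/cmH2O.
τ = R × C = 10.545 × 0.05 L/cmH2O = 0.5273 s.
Fraction remaining at end-expiration = e^(−Te/τ) = e^(−1.10/0.5273) = 0.1242 → 12.42%.

12.4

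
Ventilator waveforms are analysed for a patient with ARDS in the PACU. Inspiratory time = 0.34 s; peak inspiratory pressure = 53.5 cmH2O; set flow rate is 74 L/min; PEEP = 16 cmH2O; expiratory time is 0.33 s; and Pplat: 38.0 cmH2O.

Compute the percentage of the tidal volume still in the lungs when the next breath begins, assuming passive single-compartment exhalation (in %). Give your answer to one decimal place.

25.2

Flow: 74 L/min ÷ 60 = 1.2333 L/s.
Vt = flow × Ti = 1.2333 L/s × 0.34 s × 1000 mL/L = 419.32 mL.
R = (PIP − Pplat)/V̇ = (53.5 − 38.0) / 1.2333 = 15.5/1.2333 = 12.568 cmH2O·s/L.
C = Vt/(Pplat − PEEP) = 419.32 / (38.0 − 16) = 419.32/22.0 = 19.06 mL/cmH2O.
τ = R × C = 12.568 × 0.01906 L/cmH2O = 0.2395 s.
Fraction remaining at end-expiration = e^(−Te/τ) = e^(−0.33/0.2395) = 0.2521 → 25.21%.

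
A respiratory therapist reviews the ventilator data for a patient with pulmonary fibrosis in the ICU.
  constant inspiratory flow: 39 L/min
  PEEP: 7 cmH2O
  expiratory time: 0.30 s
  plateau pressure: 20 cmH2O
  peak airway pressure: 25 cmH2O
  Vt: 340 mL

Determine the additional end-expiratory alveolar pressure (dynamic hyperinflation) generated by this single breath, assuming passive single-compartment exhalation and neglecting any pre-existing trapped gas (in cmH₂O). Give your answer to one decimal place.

2.9

Flow: 39 L/min ÷ 60 = 0.65 L/s.
R = (PIP − Pplat)/V̇ = (25 − 20) / 0.65 = 5.0/0.65 = 7.692 cmH2O·s/L.
C = Vt/(Pplat − PEEP) = 340.0 / (20 − 7) = 340.0/13.0 = 26.154 mL/cmH2O.
τ = R × C = 7.692 × 0.02615 L/cmH2O = 0.2011 s.
Fraction remaining = e^(−Te/τ) = e^(−0.30/0.2011) = 0.225; trapped volume = 340.0 × 0.225 = 76.5 mL.
Additional alveolar pressure from trapping ≈ V_trapped / C = 76.5 / 26.154 = 2.925 cmH2O.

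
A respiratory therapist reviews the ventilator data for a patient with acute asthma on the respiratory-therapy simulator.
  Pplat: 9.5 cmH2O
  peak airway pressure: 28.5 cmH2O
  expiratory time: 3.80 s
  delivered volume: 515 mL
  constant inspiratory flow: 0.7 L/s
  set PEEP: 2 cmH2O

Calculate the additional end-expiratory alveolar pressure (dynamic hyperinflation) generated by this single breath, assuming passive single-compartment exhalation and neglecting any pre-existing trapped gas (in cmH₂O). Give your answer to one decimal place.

R = (PIP − Pplat)/V̇ = (28.5 − 9.5) / 0.7 = 19.0/0.7 = 27.143 cmH2O·s/L.
C = Vt/(Pplat − PEEP) = 515.0 / (9.5 − 2) = 515.0/7.5 = 68.667 mL/cmH2O.
τ = R × C = 27.143 × 0.06867 L/cmH2O = 1.864 s.
Fraction remaining = e^(−Te/τ) = e^(−3.80/1.864) = 0.1302; trapped volume = 515.0 × 0.1302 = 67.053 mL.
Additional alveolar pressure from trapping ≈ V_trapped / C = 67.053 / 68.667 = 0.9765 cmH2O.

1.0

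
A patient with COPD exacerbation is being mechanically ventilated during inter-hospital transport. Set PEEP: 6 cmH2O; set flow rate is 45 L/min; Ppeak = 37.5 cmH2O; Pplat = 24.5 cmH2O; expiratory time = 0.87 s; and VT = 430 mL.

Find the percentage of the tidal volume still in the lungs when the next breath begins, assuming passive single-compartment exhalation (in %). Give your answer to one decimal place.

Flow: 45 L/min ÷ 60 = 0.75 L/s.
R = (PIP − Pplat)/V̇ = (37.5 − 24.5) / 0.75 = 13.0/0.75 = 17.333 cmH2O·s/L.
C = Vt/(Pplat − PEEP) = 430.0 / (24.5 − 6) = 430.0/18.5 = 23.243 mL/cmH2O.
τ = R × C = 17.333 × 0.02324 L/cmH2O = 0.4028 s.
Fraction remaining at end-expiration = e^(−Te/τ) = e^(−0.87/0.4028) = 0.1153 → 11.53%.

11.5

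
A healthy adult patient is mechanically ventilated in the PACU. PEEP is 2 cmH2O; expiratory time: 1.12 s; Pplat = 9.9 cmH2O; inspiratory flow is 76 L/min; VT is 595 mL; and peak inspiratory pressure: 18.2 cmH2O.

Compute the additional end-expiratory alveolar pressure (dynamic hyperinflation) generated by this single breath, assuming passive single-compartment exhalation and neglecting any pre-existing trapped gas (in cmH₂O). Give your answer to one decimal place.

0.8

Flow: 76 L/min ÷ 60 = 1.2667 L/s.
R = (PIP − Pplat)/V̇ = (18.2 − 9.9) / 1.2667 = 8.3/1.2667 = 6.552 cmH2O·s/L.
C = Vt/(Pplat − PEEP) = 595.0 / (9.9 − 2) = 595.0/7.9 = 75.316 mL/cmH2O.
τ = R × C = 6.552 × 0.07532 L/cmH2O = 0.4935 s.
Fraction remaining = e^(−Te/τ) = e^(−1.12/0.4935) = 0.1034; trapped volume = 595.0 × 0.1034 = 61.523 mL.
Additional alveolar pressure from trapping ≈ V_trapped / C = 61.523 / 75.316 = 0.8169 cmH2O.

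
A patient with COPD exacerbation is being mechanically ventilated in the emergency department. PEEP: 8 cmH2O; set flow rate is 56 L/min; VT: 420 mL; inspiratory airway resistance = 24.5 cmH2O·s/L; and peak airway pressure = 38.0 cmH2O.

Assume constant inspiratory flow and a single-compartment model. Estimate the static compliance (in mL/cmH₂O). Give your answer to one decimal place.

58.9

Flow: 56 L/min ÷ 60 = 0.9333 L/s.
Equation of motion (constant flow): PIP = Vt/C + R·V̇ + PEEP.
Vt/C = PIP − R·V̇ − PEEP = 38.0 − 24.5×0.9333 − 8 = 38.0 − 22.866 − 8 = 7.134 cmH2O.
C = Vt / 7.134 = 420 / 7.134 = 58.873 mL/cmH2O.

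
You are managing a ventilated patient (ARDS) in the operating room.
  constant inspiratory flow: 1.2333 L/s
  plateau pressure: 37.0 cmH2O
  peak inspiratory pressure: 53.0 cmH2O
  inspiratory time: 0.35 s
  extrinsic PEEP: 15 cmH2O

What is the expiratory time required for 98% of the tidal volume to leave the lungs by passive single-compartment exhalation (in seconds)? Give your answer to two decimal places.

Vt = flow × Ti = 1.2333 L/s × 0.35 s × 1000 mL/L = 431.66 mL.
R = (PIP − Pplat)/V̇ = (53.0 − 37.0) / 1.2333 = 16.0/1.2333 = 12.973 cmH2O·s/L.
C = Vt/(Pplat − PEEP) = 431.66 / (37.0 − 15) = 431.66/22.0 = 19.621 mL/cmH2O.
τ = R × C = 12.973 × 0.01962 L/cmH2O = 0.2545 s.
t = −τ·ln(1 − 0.98) = −0.2545·ln(0.02) = 0.9956 s.

1.00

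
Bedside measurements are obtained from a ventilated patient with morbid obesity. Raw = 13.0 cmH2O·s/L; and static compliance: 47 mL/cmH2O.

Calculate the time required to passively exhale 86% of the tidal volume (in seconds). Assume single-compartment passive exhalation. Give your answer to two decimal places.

τ = R × C = 13.0 × 47 mL/cmH2O = 13.0 × 0.047 L/cmH2O = 0.611 s.
Exhaled fraction f = 1 − e^(−t/τ) → t = −τ·ln(1 − f) = −0.611·ln(0.14) = 1.201 s.

1.20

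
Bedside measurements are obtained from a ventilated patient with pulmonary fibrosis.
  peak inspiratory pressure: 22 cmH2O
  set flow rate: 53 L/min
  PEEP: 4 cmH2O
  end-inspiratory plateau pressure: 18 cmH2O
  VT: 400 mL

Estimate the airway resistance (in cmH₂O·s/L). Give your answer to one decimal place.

Flow: 53 L/min ÷ 60 = 0.8833 L/s.
Raw = (PIP − Pplat) / flow = (22 − 18) / 0.8833 = 4.0 / 0.8833 = 4.528 cmH2O·s/L.

4.5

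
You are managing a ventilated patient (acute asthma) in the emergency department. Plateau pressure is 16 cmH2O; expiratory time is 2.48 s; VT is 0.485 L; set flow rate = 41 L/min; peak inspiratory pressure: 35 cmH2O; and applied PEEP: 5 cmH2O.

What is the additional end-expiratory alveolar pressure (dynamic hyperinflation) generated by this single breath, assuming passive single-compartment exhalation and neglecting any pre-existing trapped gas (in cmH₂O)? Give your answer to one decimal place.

Flow: 41 L/min ÷ 60 = 0.6833 L/s.
R = (PIP − Pplat)/V̇ = (35 − 16) / 0.6833 = 19.0/0.6833 = 27.806 cmH2O·s/L.
C = Vt/(Pplat − PEEP) = 485.0 / (16 − 5) = 485.0/11.0 = 44.091 mL/cmH2O.
τ = R × C = 27.806 × 0.04409 L/cmH2O = 1.226 s.
Fraction remaining = e^(−Te/τ) = e^(−2.48/1.226) = 0.1323; trapped volume = 485.0 × 0.1323 = 64.166 mL.
Additional alveolar pressure from trapping ≈ V_trapped / C = 64.166 / 44.091 = 1.455 cmH2O.

1.5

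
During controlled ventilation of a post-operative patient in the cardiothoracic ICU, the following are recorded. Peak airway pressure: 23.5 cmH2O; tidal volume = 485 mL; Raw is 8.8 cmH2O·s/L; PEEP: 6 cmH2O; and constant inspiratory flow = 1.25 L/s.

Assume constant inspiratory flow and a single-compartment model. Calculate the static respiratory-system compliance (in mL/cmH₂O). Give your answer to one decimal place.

74.6

Equation of motion (constant flow): PIP = Vt/C + R·V̇ + PEEP.
Vt/C = PIP − R·V̇ − PEEP = 23.5 − 8.8×1.25 − 6 = 23.5 − 11.0 − 6 = 6.5 cmH2O.
C = Vt / 6.5 = 485 / 6.5 = 74.615 mL/cmH2O.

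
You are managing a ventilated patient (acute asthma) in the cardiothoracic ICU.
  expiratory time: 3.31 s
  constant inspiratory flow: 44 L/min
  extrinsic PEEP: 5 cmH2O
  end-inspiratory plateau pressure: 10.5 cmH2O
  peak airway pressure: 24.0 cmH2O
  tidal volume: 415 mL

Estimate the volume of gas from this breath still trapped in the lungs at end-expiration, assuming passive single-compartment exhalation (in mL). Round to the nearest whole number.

Flow: 44 L/min ÷ 60 = 0.7333 L/s.
R = (PIP − Pplat)/V̇ = (24.0 − 10.5) / 0.7333 = 13.5/0.7333 = 18.41 cmH2O·s/L.
C = Vt/(Pplat − PEEP) = 415.0 / (10.5 − 5) = 415.0/5.5 = 75.455 mL/cmH2O.
τ = R × C = 18.41 × 0.07546 L/cmH2O = 1.389 s.
Fraction remaining = e^(−Te/τ) = e^(−3.31/1.389) = 0.09227.
Trapped volume = 415.0 × 0.09227 = 38.292 mL.

38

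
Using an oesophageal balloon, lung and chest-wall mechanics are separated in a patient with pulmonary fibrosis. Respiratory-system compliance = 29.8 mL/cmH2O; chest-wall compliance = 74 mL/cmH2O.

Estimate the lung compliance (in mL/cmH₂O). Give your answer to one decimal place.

1/CL = 1/Crs − 1/Ccw.
1/CL = 1/29.8 − 1/74 = 0.02004.
CL = 49.9 mL/cmH2O.

49.9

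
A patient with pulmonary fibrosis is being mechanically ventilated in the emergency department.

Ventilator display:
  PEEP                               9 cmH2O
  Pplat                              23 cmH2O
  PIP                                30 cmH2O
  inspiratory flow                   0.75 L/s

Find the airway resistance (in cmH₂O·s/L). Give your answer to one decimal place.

9.3

Raw = (PIP − Pplat) / flow = (30 − 23) / 0.75 = 7.0 / 0.75 = 9.333 cmH2O·s/L.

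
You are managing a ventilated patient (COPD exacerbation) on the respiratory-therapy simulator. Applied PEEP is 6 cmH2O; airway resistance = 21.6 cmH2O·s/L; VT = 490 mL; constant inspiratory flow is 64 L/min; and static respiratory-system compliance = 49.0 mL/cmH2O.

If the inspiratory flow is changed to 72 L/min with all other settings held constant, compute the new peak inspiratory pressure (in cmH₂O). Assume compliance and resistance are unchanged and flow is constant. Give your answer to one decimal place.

41.9

Flow: 64 L/min ÷ 60 = 1.0667 L/s.
New flow: 72 L/min ÷ 60 = 1.2 L/s.
PIP = Vt/C + R·V̇ + PEEP (constant-flow equation of motion).
Only the resistive term changes: ΔPIP = R × ΔV̇ = 21.6 × (1.2 − 1.0667) = 21.6 × 0.1333 = 2.879 cmH2O.
Original PIP = 490/49.0 + 21.6×1.0667 + 6 = 39.041 cmH2O; new PIP = 39.041 + (2.879) = 41.92 cmH2O.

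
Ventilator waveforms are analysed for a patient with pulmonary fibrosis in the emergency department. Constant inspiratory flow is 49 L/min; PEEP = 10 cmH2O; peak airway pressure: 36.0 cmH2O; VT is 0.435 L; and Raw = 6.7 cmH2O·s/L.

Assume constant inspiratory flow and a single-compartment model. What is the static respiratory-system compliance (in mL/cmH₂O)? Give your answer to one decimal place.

21.2

Flow: 49 L/min ÷ 60 = 0.8167 L/s.
Equation of motion (constant flow): PIP = Vt/C + R·V̇ + PEEP.
Vt/C = PIP − R·V̇ − PEEP = 36.0 − 6.7×0.8167 − 10 = 36.0 − 5.472 − 10 = 20.528 cmH2O.
C = Vt / 20.528 = 435 / 20.528 = 21.191 mL/cmH2O.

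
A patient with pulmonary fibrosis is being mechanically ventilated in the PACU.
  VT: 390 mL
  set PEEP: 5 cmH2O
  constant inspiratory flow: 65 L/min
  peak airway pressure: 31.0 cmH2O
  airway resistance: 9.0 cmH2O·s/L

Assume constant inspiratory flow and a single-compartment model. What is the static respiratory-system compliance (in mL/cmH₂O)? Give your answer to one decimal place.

Flow: 65 L/min ÷ 60 = 1.0833 L/s.
Equation of motion (constant flow): PIP = Vt/C + R·V̇ + PEEP.
Vt/C = PIP − R·V̇ − PEEP = 31.0 − 9.0×1.0833 − 5 = 31.0 − 9.75 − 5 = 16.25 cmH2O.
C = Vt / 16.25 = 390 / 16.25 = 24.0 mL/cmH2O.

24.0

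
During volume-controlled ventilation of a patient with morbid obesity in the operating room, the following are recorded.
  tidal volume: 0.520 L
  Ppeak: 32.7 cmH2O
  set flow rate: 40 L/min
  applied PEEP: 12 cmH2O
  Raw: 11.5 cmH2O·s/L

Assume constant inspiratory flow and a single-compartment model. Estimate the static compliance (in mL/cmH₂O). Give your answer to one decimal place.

39.9

Flow: 40 L/min ÷ 60 = 0.6667 L/s.
Equation of motion (constant flow): PIP = Vt/C + R·V̇ + PEEP.
Vt/C = PIP − R·V̇ − PEEP = 32.7 − 11.5×0.6667 − 12 = 32.7 − 7.667 − 12 = 13.033 cmH2O.
C = Vt / 13.033 = 520 / 13.033 = 39.899 mL/cmH2O.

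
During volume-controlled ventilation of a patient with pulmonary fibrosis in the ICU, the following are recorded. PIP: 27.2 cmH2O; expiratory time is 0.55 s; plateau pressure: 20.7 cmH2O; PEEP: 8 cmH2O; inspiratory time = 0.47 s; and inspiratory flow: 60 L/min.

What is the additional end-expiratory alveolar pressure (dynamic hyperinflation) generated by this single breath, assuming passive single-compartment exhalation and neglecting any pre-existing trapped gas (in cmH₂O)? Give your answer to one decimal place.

1.3

Flow: 60 L/min ÷ 60 = 1 L/s.
Vt = flow × Ti = 1 L/s × 0.47 s × 1000 mL/L = 470.0 mL.
R = (PIP − Pplat)/V̇ = (27.2 − 20.7) / 1 = 6.5/1 = 6.5 cmH2O·s/L.
C = Vt/(Pplat − PEEP) = 470.0 / (20.7 − 8) = 470.0/12.7 = 37.008 mL/cmH2O.
τ = R × C = 6.5 × 0.03701 L/cmH2O = 0.2406 s.
Fraction remaining = e^(−Te/τ) = e^(−0.55/0.2406) = 0.1017; trapped volume = 470.0 × 0.1017 = 47.799 mL.
Additional alveolar pressure from trapping ≈ V_trapped / C = 47.799 / 37.008 = 1.292 cmH2O.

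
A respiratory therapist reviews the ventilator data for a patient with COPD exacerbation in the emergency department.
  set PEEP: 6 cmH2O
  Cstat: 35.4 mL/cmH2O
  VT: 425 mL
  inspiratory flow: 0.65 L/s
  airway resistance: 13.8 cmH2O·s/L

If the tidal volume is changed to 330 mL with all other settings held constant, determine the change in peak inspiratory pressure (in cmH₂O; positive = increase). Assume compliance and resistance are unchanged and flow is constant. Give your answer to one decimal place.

PIP = Vt/C + R·V̇ + PEEP (constant-flow equation of motion).
Only the elastic term changes: ΔPIP = ΔVt / C = (330 − 425) / 35.4 = -2.684 cmH2O.

-2.7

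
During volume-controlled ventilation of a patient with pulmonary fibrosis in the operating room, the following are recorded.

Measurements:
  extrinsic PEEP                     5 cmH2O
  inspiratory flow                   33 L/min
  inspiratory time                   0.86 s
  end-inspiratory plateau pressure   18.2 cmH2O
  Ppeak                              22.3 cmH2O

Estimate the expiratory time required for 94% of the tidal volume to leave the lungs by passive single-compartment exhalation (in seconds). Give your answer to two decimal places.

0.75

Flow: 33 L/min ÷ 60 = 0.55 L/s.
Vt = flow × Ti = 0.55 L/s × 0.86 s × 1000 mL/L = 473.0 mL.
R = (PIP − Pplat)/V̇ = (22.3 − 18.2) / 0.55 = 4.1/0.55 = 7.455 cmH2O·s/L.
C = Vt/(Pplat − PEEP) = 473.0 / (18.2 − 5) = 473.0/13.2 = 35.833 mL/cmH2O.
τ = R × C = 7.455 × 0.03583 L/cmH2O = 0.2671 s.
t = −τ·ln(1 − 0.94) = −0.2671·ln(0.06) = 0.7515 s.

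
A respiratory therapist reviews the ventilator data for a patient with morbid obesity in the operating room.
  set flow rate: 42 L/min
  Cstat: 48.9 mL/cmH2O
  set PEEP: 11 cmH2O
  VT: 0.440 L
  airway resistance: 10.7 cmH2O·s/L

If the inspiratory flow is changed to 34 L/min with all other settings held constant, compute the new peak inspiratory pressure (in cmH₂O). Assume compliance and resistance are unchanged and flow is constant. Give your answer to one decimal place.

Flow: 42 L/min ÷ 60 = 0.7 L/s.
New flow: 34 L/min ÷ 60 = 0.5667 L/s.
PIP = Vt/C + R·V̇ + PEEP (constant-flow equation of motion).
Only the resistive term changes: ΔPIP = R × ΔV̇ = 10.7 × (0.5667 − 0.7) = 10.7 × -0.1333 = -1.426 cmH2O.
Original PIP = 440/48.9 + 10.7×0.7 + 11 = 27.488 cmH2O; new PIP = 27.488 + (-1.426) = 26.062 cmH2O.

26.1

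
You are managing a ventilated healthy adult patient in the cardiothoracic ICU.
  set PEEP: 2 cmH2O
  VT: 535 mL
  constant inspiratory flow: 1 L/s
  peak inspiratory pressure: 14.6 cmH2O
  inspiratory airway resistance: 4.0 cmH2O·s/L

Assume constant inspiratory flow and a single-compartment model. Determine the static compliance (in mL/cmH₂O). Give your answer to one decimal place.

62.2

Equation of motion (constant flow): PIP = Vt/C + R·V̇ + PEEP.
Vt/C = PIP − R·V̇ − PEEP = 14.6 − 4.0×1 − 2 = 14.6 − 4.0 − 2 = 8.6 cmH2O.
C = Vt / 8.6 = 535 / 8.6 = 62.209 mL/cmH2O.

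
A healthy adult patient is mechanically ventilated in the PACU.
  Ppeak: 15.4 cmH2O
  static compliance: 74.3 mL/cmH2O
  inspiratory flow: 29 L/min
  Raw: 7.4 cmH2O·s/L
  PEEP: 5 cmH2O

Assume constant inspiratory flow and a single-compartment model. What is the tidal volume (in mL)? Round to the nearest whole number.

Flow: 29 L/min ÷ 60 = 0.4833 L/s.
Equation of motion (constant flow): PIP = Vt/C + R·V̇ + PEEP.
Vt/C = PIP − R·V̇ − PEEP = 15.4 − 3.576 − 5 = 6.824 cmH2O.
Vt = C × 6.824 = 74.3 × 6.824 = 507.02 mL.

507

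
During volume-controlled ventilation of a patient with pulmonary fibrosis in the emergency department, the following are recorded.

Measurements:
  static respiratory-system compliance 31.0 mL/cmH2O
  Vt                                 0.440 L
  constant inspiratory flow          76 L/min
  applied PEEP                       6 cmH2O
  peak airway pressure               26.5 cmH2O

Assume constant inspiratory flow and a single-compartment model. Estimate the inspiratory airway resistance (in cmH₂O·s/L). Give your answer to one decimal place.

Flow: 76 L/min ÷ 60 = 1.2667 L/s.
Equation of motion (constant flow): PIP = Vt/C + R·V̇ + PEEP.
R·V̇ = PIP − Vt/C − PEEP = 26.5 − 440/31.0 − 6 = 26.5 − 14.194 − 6 = 6.306 cmH2O.
R = 6.306 / 1.2667 = 4.978 cmH2O·s/L.

5.0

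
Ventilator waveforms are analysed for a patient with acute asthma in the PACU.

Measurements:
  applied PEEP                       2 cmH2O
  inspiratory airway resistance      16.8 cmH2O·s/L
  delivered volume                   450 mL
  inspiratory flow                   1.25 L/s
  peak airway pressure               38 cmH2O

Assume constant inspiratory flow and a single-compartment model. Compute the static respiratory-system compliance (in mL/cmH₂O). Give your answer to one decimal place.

Equation of motion (constant flow): PIP = Vt/C + R·V̇ + PEEP.
Vt/C = PIP − R·V̇ − PEEP = 38 − 16.8×1.25 − 2 = 38 − 21.0 − 2 = 15.0 cmH2O.
C = Vt / 15.0 = 450 / 15.0 = 30.0 mL/cmH2O.

30.0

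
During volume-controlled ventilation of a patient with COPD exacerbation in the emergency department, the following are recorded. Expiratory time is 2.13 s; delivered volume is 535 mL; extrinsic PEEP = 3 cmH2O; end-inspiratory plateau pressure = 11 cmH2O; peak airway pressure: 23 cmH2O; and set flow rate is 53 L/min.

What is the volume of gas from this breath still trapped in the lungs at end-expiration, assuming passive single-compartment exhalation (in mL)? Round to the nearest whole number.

Flow: 53 L/min ÷ 60 = 0.8833 L/s.
R = (PIP − Pplat)/V̇ = (23 − 11) / 0.8833 = 12.0/0.8833 = 13.585 cmH2O·s/L.
C = Vt/(Pplat − PEEP) = 535.0 / (11 − 3) = 535.0/8.0 = 66.875 mL/cmH2O.
τ = R × C = 13.585 × 0.06688 L/cmH2O = 0.9086 s.
Fraction remaining = e^(−Te/τ) = e^(−2.13/0.9086) = 0.09592.
Trapped volume = 535.0 × 0.09592 = 51.317 mL.

51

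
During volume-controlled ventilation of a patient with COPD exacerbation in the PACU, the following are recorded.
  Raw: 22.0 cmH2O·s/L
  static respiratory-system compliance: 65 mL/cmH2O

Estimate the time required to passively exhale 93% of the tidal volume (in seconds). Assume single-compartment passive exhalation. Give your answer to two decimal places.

τ = R × C = 22.0 × 65 mL/cmH2O = 22.0 × 0.065 L/cmH2O = 1.43 s.
Exhaled fraction f = 1 − e^(−t/τ) → t = −τ·ln(1 − f) = −1.43·ln(0.07) = 3.803 s.

3.80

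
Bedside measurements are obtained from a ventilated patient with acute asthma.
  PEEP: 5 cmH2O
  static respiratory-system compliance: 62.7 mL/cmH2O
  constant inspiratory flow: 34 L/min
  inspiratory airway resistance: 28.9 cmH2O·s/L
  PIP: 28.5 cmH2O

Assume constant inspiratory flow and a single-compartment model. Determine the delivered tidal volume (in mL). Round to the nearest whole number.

Flow: 34 L/min ÷ 60 = 0.5667 L/s.
Equation of motion (constant flow): PIP = Vt/C + R·V̇ + PEEP.
Vt/C = PIP − R·V̇ − PEEP = 28.5 − 16.378 − 5 = 7.122 cmH2O.
Vt = C × 7.122 = 62.7 × 7.122 = 446.55 mL.

447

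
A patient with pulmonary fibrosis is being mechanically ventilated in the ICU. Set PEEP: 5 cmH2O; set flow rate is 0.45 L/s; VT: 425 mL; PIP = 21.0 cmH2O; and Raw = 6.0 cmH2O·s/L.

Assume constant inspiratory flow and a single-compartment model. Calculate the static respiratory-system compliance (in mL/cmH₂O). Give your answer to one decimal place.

32.0

Equation of motion (constant flow): PIP = Vt/C + R·V̇ + PEEP.
Vt/C = PIP − R·V̇ − PEEP = 21.0 − 6.0×0.45 − 5 = 21.0 − 2.7 − 5 = 13.3 cmH2O.
C = Vt / 13.3 = 425 / 13.3 = 31.955 mL/cmH2O.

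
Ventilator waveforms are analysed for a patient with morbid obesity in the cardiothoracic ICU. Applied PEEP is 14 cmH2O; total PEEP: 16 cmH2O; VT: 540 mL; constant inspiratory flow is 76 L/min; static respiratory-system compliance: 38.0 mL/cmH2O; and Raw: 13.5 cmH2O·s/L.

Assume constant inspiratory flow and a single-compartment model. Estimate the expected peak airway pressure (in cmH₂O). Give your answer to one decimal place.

47.3

Flow: 76 L/min ÷ 60 = 1.2667 L/s.
Total PEEP = 16 cmH2O (set 14 + intrinsic 2); this is the baseline alveolar pressure.
Equation of motion (constant flow): PIP = Vt/C + R·V̇ + PEEP.
PIP = 540/38.0 + 13.5×1.2667 + 16 = 14.211 + 17.1 + 16 = 47.311 cmH2O.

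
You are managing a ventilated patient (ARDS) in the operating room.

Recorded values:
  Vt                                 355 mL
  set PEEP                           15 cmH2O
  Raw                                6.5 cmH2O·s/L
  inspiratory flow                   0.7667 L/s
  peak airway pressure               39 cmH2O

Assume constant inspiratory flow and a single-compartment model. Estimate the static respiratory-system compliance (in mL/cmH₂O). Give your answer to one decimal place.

18.7

Equation of motion (constant flow): PIP = Vt/C + R·V̇ + PEEP.
Vt/C = PIP − R·V̇ − PEEP = 39 − 6.5×0.7667 − 15 = 39 − 4.984 − 15 = 19.016 cmH2O.
C = Vt / 19.016 = 355 / 19.016 = 18.668 mL/cmH2O.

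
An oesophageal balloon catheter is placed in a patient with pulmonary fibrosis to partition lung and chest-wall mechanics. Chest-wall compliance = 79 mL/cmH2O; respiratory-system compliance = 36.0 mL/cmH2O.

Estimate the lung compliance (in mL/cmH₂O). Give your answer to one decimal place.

1/CL = 1/Crs − 1/Ccw.
1/CL = 1/36.0 − 1/79 = 0.01512.
CL = 66.138 mL/cmH2O.

66.1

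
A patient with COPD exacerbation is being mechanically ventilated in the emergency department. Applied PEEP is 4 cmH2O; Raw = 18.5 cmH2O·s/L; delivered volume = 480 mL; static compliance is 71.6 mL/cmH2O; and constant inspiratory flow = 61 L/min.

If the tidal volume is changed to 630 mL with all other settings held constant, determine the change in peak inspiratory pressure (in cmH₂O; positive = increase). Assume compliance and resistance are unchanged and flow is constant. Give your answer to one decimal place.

2.1

PIP = Vt/C + R·V̇ + PEEP (constant-flow equation of motion).
Only the elastic term changes: ΔPIP = ΔVt / C = (630 − 480) / 71.6 = 2.095 cmH2O.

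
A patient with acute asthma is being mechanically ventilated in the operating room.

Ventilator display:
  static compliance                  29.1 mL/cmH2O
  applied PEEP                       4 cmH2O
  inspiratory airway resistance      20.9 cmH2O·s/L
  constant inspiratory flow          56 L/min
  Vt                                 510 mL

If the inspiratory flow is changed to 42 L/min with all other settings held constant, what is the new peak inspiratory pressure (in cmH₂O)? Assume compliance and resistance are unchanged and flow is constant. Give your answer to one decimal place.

Flow: 56 L/min ÷ 60 = 0.9333 L/s.
New flow: 42 L/min ÷ 60 = 0.7 L/s.
PIP = Vt/C + R·V̇ + PEEP (constant-flow equation of motion).
Only the resistive term changes: ΔPIP = R × ΔV̇ = 20.9 × (0.7 − 0.9333) = 20.9 × -0.2333 = -4.876 cmH2O.
Original PIP = 510/29.1 + 20.9×0.9333 + 4 = 41.032 cmH2O; new PIP = 41.032 + (-4.876) = 36.156 cmH2O.

36.2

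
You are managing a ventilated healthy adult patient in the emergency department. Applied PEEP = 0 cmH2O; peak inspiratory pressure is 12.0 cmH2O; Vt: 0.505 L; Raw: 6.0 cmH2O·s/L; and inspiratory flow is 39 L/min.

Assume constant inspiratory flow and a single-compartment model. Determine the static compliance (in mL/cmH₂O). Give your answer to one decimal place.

Flow: 39 L/min ÷ 60 = 0.65 L/s.
Equation of motion (constant flow): PIP = Vt/C + R·V̇ + PEEP.
Vt/C = PIP − R·V̇ − PEEP = 12.0 − 6.0×0.65 − 0 = 12.0 − 3.9 − 0 = 8.1 cmH2O.
C = Vt / 8.1 = 505 / 8.1 = 62.346 mL/cmH2O.

62.3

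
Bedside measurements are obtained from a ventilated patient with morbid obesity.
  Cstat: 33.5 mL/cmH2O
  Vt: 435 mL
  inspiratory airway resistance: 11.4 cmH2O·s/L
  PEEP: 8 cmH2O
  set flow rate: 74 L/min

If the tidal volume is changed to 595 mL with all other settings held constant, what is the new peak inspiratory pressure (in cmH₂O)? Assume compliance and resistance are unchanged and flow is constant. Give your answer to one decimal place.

Flow: 74 L/min ÷ 60 = 1.2333 L/s.
PIP = Vt/C + R·V̇ + PEEP (constant-flow equation of motion).
Only the elastic term changes: ΔPIP = ΔVt / C = (595 − 435) / 33.5 = 4.776 cmH2O.
Original PIP = 435/33.5 + 11.4×1.2333 + 8 = 35.045 cmH2O; new PIP = 35.045 + (4.776) = 39.821 cmH2O.

39.8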